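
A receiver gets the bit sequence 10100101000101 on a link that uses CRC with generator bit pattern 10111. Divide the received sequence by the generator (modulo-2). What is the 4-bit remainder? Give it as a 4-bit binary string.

0000

Modulo-2 division of 10100101000101 by 10111:
  pos 0: 10100 XOR 10111 = 00011
  pos 3: 11101 XOR 10111 = 01010
  pos 4: 10100 XOR 10111 = 00011
  pos 7: 11001 XOR 10111 = 01110
  pos 8: 11100 XOR 10111 = 01011
  pos 9: 10111 XOR 10111 = 00000
Remainder = 0000 (zero — the frame passes the CRC check).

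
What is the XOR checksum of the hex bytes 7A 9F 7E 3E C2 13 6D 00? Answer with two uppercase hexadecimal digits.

19

XOR the bytes together:
  start with 0x7A
  0x7A ⊕ 0x9F = 0xE5
  0xE5 ⊕ 0x7E = 0x9B
  0x9B ⊕ 0x3E = 0xA5
  0xA5 ⊕ 0xC2 = 0x67
  0x67 ⊕ 0x13 = 0x74
  0x74 ⊕ 0x6D = 0x19
  0x19 ⊕ 0x00 = 0x19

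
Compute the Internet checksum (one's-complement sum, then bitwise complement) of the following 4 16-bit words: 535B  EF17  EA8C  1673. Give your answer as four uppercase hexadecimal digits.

One's-complement addition (fold any carry out of bit 15 back into bit 0):
  0x535B + 0xEF17 = 0x14272 → wrap carry → 0x4273
  0x4273 + 0xEA8C = 0x12CFF → wrap carry → 0x2D00
  0x2D00 + 0x1673 = 0x04373
One's-complement sum = 0x4373.
Checksum = ~0x4373 & 0xFFFF = 0xBC8C.

BC8C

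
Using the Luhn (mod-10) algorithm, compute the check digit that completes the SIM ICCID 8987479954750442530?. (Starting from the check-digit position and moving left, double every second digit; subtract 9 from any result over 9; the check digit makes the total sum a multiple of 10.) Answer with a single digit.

4

Partial digits right→left: 0 3 5 2 4 4 0 5 7 4 5 9 9 7 4 7 8 9 8
Double every second digit counting from the check-digit position (so the 1st, 3rd, 5th, ... of the partial from the right).
  doubled (with −9 where >9): 0 1 8 0 5 1 9 8 7 7 → sum 46
  kept as-is: 3 2 4 5 4 9 7 7 9 → sum 50
Total = 46 + 50 = 96.
Check digit = (10 − (96 mod 10)) mod 10 = 4.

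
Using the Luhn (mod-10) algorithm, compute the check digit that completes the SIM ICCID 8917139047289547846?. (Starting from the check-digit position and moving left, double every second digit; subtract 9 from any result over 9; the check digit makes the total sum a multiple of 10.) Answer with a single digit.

Partial digits right→left: 6 4 8 7 4 5 9 8 2 7 4 0 9 3 1 7 1 9 8
Double every second digit counting from the check-digit position (so the 1st, 3rd, 5th, ... of the partial from the right).
  doubled (with −9 where >9): 3 7 8 9 4 8 9 2 2 7 → sum 59
  kept as-is: 4 7 5 8 7 0 3 7 9 → sum 50
Total = 59 + 50 = 109.
Check digit = (10 − (109 mod 10)) mod 10 = 1.

1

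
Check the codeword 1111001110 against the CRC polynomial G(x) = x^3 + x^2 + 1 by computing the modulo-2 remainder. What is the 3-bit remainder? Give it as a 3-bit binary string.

Modulo-2 division of 1111001110 by 1101:
  pos 0: 1111 XOR 1101 = 0010
  pos 2: 1000 XOR 1101 = 0101
  pos 3: 1011 XOR 1101 = 0110
  pos 4: 1101 XOR 1101 = 0000
Remainder = 010 (nonzero — an error is detected).

010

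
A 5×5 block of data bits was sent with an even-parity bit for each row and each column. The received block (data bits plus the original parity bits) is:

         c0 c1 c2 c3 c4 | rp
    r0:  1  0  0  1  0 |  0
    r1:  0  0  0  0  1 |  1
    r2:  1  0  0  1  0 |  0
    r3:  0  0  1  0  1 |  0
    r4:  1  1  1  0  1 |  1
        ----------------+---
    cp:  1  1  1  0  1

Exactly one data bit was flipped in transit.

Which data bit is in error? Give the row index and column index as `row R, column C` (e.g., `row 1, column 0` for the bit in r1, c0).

row 4, column 2

Recompute each row's even parity and compare to rp:
  r0: data parity 0, sent rp 0 → ok
  r1: data parity 1, sent rp 1 → ok
  r2: data parity 0, sent rp 0 → ok
  r3: data parity 0, sent rp 0 → ok
  r4: data parity 0, sent rp 1 → mismatch
Recompute each column's even parity and compare to cp:
  c0: data parity 1, sent cp 1 → ok
  c1: data parity 1, sent cp 1 → ok
  c2: data parity 0, sent cp 1 → mismatch
  c3: data parity 0, sent cp 0 → ok
  c4: data parity 1, sent cp 1 → ok
Exactly one row (r4) and one column (c2) fail → the flipped bit is at their intersection.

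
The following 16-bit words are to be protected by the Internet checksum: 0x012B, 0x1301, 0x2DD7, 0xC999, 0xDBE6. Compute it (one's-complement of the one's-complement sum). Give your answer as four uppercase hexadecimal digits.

One's-complement addition (fold any carry out of bit 15 back into bit 0):
  0x012B + 0x1301 = 0x0142C
  0x142C + 0x2DD7 = 0x04203
  0x4203 + 0xC999 = 0x10B9C → wrap carry → 0x0B9D
  0x0B9D + 0xDBE6 = 0x0E783
One's-complement sum = 0xE783.
Checksum = ~0xE783 & 0xFFFF = 0x187C.

187C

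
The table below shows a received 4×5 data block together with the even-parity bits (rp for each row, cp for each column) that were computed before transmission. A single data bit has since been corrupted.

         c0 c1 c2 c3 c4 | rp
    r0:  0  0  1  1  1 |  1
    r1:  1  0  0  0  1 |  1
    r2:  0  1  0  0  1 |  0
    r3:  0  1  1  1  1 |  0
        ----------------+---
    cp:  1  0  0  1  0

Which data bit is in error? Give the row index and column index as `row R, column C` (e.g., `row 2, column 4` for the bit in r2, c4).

Recompute each row's even parity and compare to rp:
  r0: data parity 1, sent rp 1 → ok
  r1: data parity 0, sent rp 1 → mismatch
  r2: data parity 0, sent rp 0 → ok
  r3: data parity 0, sent rp 0 → ok
Recompute each column's even parity and compare to cp:
  c0: data parity 1, sent cp 1 → ok
  c1: data parity 0, sent cp 0 → ok
  c2: data parity 0, sent cp 0 → ok
  c3: data parity 0, sent cp 1 → mismatch
  c4: data parity 0, sent cp 0 → ok
Exactly one row (r1) and one column (c3) fail → the flipped bit is at their intersection.

row 1, column 3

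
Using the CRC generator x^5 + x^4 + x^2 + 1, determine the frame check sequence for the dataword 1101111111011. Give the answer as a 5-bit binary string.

Append 5 zeros: 110111111101100000. Divide by 110101 (XOR where the leading bit is 1):
  pos 0: 110111 XOR 110101 = 000010
  pos 4: 101111 XOR 110101 = 011010
  pos 5: 110100 XOR 110101 = 000001
  pos 10: 111000 XOR 110101 = 001101
  pos 12: 110100 XOR 110101 = 000001
Remainder (last 5 bits) = 00001. This is the CRC / FCS.

00001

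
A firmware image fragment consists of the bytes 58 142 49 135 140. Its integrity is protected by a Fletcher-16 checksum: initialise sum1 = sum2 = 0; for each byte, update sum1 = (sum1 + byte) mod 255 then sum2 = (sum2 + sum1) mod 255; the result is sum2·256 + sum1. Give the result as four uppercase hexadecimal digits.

8C0E

Running sums (mod 255):
  after byte 0 (58): sum1=58, sum2=58
  after byte 1 (142): sum1=200, sum2=3
  after byte 2 (49): sum1=249, sum2=252
  after byte 3 (135): sum1=129, sum2=126
  after byte 4 (140): sum1=14, sum2=140
Checksum = sum2·256 + sum1 = 140·256 + 14 = 35854 = 0x8C0E.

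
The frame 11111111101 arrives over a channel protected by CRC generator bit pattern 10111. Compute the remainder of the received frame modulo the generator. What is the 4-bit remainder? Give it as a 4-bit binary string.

0000

Modulo-2 division of 11111111101 by 10111:
  pos 0: 11111 XOR 10111 = 01000
  pos 1: 10001 XOR 10111 = 00110
  pos 3: 11011 XOR 10111 = 01100
  pos 4: 11001 XOR 10111 = 01110
  pos 5: 11100 XOR 10111 = 01011
  pos 6: 10111 XOR 10111 = 00000
Remainder = 0000 (zero — the frame passes the CRC check).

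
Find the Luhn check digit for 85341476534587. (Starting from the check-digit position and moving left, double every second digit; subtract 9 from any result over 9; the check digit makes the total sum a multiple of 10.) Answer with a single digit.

2

Partial digits right→left: 7 8 5 4 3 5 6 7 4 1 4 3 5 8
Double every second digit counting from the check-digit position (so the 1st, 3rd, 5th, ... of the partial from the right).
  doubled (with −9 where >9): 5 1 6 3 8 8 1 → sum 32
  kept as-is: 8 4 5 7 1 3 8 → sum 36
Total = 32 + 36 = 68.
Check digit = (10 − (68 mod 10)) mod 10 = 2.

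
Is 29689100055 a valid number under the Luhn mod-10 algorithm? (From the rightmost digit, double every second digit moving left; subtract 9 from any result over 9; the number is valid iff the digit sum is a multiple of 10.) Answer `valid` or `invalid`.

invalid

From the right, keep odd positions and double even positions (subtract 9 from any doubled value over 9):
  doubled (positions 2,4,...): 1 0 2 7 9 → sum 19
  kept (positions 1,3,...): 5 0 0 9 6 2 → sum 22
Total = 41.
41 mod 10 = 1, so the number is invalid.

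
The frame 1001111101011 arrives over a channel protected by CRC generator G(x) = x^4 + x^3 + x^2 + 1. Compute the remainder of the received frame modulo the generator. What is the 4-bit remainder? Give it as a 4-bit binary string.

0010

Modulo-2 division of 1001111101011 by 11101:
  pos 0: 10011 XOR 11101 = 01110
  pos 1: 11101 XOR 11101 = 00000
  pos 6: 11010 XOR 11101 = 00111
  pos 8: 11111 XOR 11101 = 00010
Remainder = 0010 (nonzero — an error is detected).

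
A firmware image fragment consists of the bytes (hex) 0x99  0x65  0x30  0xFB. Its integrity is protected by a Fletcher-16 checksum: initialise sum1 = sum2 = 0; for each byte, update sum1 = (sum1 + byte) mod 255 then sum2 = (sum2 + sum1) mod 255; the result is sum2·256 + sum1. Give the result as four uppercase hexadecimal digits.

Running sums (mod 255):
  after byte 0 (0x99): sum1=153, sum2=153
  after byte 1 (0x65): sum1=254, sum2=152
  after byte 2 (0x30): sum1=47, sum2=199
  after byte 3 (0xFB): sum1=43, sum2=242
Checksum = sum2·256 + sum1 = 242·256 + 43 = 61995 = 0xF22B.

F22B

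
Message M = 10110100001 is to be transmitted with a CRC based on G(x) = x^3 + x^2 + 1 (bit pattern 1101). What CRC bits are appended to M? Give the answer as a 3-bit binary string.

011

Append 3 zeros: 10110100001000. Divide by 1101 (XOR where the leading bit is 1):
  pos 0: 1011 XOR 1101 = 0110
  pos 1: 1100 XOR 1101 = 0001
  pos 4: 1100 XOR 1101 = 0001
  pos 7: 1001 XOR 1101 = 0100
  pos 8: 1000 XOR 1101 = 0101
  pos 9: 1010 XOR 1101 = 0111
  pos 10: 1110 XOR 1101 = 0011
Remainder (last 3 bits) = 011. This is the CRC / FCS.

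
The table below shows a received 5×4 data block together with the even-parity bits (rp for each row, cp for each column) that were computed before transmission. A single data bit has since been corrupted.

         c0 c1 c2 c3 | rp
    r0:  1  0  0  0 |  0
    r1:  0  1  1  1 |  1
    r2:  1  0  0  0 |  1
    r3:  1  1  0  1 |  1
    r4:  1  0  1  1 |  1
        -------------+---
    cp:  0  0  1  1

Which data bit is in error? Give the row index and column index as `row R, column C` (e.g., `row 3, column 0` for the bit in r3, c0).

Recompute each row's even parity and compare to rp:
  r0: data parity 1, sent rp 0 → mismatch
  r1: data parity 1, sent rp 1 → ok
  r2: data parity 1, sent rp 1 → ok
  r3: data parity 1, sent rp 1 → ok
  r4: data parity 1, sent rp 1 → ok
Recompute each column's even parity and compare to cp:
  c0: data parity 0, sent cp 0 → ok
  c1: data parity 0, sent cp 0 → ok
  c2: data parity 0, sent cp 1 → mismatch
  c3: data parity 1, sent cp 1 → ok
Exactly one row (r0) and one column (c2) fail → the flipped bit is at their intersection.

row 0, column 2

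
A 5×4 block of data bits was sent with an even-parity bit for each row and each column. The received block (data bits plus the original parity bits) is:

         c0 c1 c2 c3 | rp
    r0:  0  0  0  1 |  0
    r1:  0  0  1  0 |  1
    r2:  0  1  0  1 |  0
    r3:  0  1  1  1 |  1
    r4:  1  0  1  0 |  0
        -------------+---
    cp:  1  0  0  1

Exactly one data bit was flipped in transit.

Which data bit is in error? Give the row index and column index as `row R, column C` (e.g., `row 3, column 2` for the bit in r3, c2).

row 0, column 2

Recompute each row's even parity and compare to rp:
  r0: data parity 1, sent rp 0 → mismatch
  r1: data parity 1, sent rp 1 → ok
  r2: data parity 0, sent rp 0 → ok
  r3: data parity 1, sent rp 1 → ok
  r4: data parity 0, sent rp 0 → ok
Recompute each column's even parity and compare to cp:
  c0: data parity 1, sent cp 1 → ok
  c1: data parity 0, sent cp 0 → ok
  c2: data parity 1, sent cp 0 → mismatch
  c3: data parity 1, sent cp 1 → ok
Exactly one row (r0) and one column (c2) fail → the flipped bit is at their intersection.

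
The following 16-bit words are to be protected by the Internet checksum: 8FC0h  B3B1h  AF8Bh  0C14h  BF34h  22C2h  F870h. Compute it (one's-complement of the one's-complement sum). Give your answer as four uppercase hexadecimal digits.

One's-complement addition (fold any carry out of bit 15 back into bit 0):
  0x8FC0 + 0xB3B1 = 0x14371 → wrap carry → 0x4372
  0x4372 + 0xAF8B = 0x0F2FD
  0xF2FD + 0x0C14 = 0x0FF11
  0xFF11 + 0xBF34 = 0x1BE45 → wrap carry → 0xBE46
  0xBE46 + 0x22C2 = 0x0E108
  0xE108 + 0xF870 = 0x1D978 → wrap carry → 0xD979
One's-complement sum = 0xD979.
Checksum = ~0xD979 & 0xFFFF = 0x2686.

2686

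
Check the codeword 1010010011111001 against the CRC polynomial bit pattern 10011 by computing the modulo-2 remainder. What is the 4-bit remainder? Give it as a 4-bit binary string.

Modulo-2 division of 1010010011111001 by 10011:
  pos 0: 10100 XOR 10011 = 00111
  pos 2: 11110 XOR 10011 = 01101
  pos 3: 11010 XOR 10011 = 01001
  pos 4: 10011 XOR 10011 = 00000
  pos 9: 11110 XOR 10011 = 01101
  pos 10: 11010 XOR 10011 = 01001
  pos 11: 10011 XOR 10011 = 00000
Remainder = 0000 (zero — the frame passes the CRC check).

0000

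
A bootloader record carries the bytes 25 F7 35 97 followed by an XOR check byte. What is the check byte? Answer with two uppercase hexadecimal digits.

XOR the bytes together:
  start with 0x25
  0x25 ⊕ 0xF7 = 0xD2
  0xD2 ⊕ 0x35 = 0xE7
  0xE7 ⊕ 0x97 = 0x70

70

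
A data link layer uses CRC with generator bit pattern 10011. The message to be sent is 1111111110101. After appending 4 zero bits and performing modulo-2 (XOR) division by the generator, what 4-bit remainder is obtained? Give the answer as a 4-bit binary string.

0001

Append 4 zeros: 11111111101010000. Divide by 10011 (XOR where the leading bit is 1):
  pos 0: 11111 XOR 10011 = 01100
  pos 1: 11001 XOR 10011 = 01010
  pos 2: 10101 XOR 10011 = 00110
  pos 4: 11011 XOR 10011 = 01000
  pos 5: 10000 XOR 10011 = 00011
  pos 8: 11101 XOR 10011 = 01110
  pos 9: 11100 XOR 10011 = 01111
  pos 10: 11110 XOR 10011 = 01101
  pos 11: 11010 XOR 10011 = 01001
  pos 12: 10010 XOR 10011 = 00001
Remainder (last 4 bits) = 0001. This is the CRC / FCS.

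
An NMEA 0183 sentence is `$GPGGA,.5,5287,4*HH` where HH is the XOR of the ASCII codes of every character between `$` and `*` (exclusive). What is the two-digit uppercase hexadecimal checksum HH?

5D

XOR the ASCII codes of the payload characters:
  'G' = 0x47 → acc = 0x47
  'P' = 0x50 → acc = 0x17
  'G' = 0x47 → acc = 0x50
  'G' = 0x47 → acc = 0x17
  'A' = 0x41 → acc = 0x56
  ',' = 0x2C → acc = 0x7A
  '.' = 0x2E → acc = 0x54
  '5' = 0x35 → acc = 0x61
  ',' = 0x2C → acc = 0x4D
  '5' = 0x35 → acc = 0x78
  '2' = 0x32 → acc = 0x4A
  '8' = 0x38 → acc = 0x72
  '7' = 0x37 → acc = 0x45
  ',' = 0x2C → acc = 0x69
  '4' = 0x34 → acc = 0x5D
Checksum = 0x5D.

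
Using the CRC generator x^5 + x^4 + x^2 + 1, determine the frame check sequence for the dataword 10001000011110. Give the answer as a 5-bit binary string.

01001

Append 5 zeros: 1000100001111000000. Divide by 110101 (XOR where the leading bit is 1):
  pos 0: 100010 XOR 110101 = 010111
  pos 1: 101110 XOR 110101 = 011011
  pos 2: 110110 XOR 110101 = 000011
  pos 6: 110111 XOR 110101 = 000010
  pos 10: 101000 XOR 110101 = 011101
  pos 11: 111010 XOR 110101 = 001111
  pos 13: 111100 XOR 110101 = 001001
Remainder (last 5 bits) = 01001. This is the CRC / FCS.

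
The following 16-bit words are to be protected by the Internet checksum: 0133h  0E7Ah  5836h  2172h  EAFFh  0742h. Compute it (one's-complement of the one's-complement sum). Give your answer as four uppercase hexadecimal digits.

8468

One's-complement addition (fold any carry out of bit 15 back into bit 0):
  0x0133 + 0x0E7A = 0x00FAD
  0x0FAD + 0x5836 = 0x067E3
  0x67E3 + 0x2172 = 0x08955
  0x8955 + 0xEAFF = 0x17454 → wrap carry → 0x7455
  0x7455 + 0x0742 = 0x07B97
One's-complement sum = 0x7B97.
Checksum = ~0x7B97 & 0xFFFF = 0x8468.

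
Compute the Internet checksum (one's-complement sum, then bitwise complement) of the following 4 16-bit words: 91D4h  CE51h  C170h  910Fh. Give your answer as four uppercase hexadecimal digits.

4D59

One's-complement addition (fold any carry out of bit 15 back into bit 0):
  0x91D4 + 0xCE51 = 0x16025 → wrap carry → 0x6026
  0x6026 + 0xC170 = 0x12196 → wrap carry → 0x2197
  0x2197 + 0x910F = 0x0B2A6
One's-complement sum = 0xB2A6.
Checksum = ~0xB2A6 & 0xFFFF = 0x4D59.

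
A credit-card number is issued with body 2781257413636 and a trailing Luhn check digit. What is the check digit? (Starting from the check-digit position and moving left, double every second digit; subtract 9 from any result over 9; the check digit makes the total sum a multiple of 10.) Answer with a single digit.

Partial digits right→left: 6 3 6 3 1 4 7 5 2 1 8 7 2
Double every second digit counting from the check-digit position (so the 1st, 3rd, 5th, ... of the partial from the right).
  doubled (with −9 where >9): 3 3 2 5 4 7 4 → sum 28
  kept as-is: 3 3 4 5 1 7 → sum 23
Total = 28 + 23 = 51.
Check digit = (10 − (51 mod 10)) mod 10 = 9.

9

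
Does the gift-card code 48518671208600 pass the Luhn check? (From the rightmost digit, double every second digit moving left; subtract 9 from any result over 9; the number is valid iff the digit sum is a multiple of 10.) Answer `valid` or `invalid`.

invalid

From the right, keep odd positions and double even positions (subtract 9 from any doubled value over 9):
  doubled (positions 2,4,...): 0 7 4 5 7 1 8 → sum 32
  kept (positions 1,3,...): 0 6 0 1 6 1 8 → sum 22
Total = 54.
54 mod 10 = 4, so the number is invalid.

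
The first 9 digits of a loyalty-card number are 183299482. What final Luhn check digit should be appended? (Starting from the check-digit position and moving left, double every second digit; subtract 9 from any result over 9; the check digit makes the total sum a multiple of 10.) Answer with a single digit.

4

Partial digits right→left: 2 8 4 9 9 2 3 8 1
Double every second digit counting from the check-digit position (so the 1st, 3rd, 5th, ... of the partial from the right).
  doubled (with −9 where >9): 4 8 9 6 2 → sum 29
  kept as-is: 8 9 2 8 → sum 27
Total = 29 + 27 = 56.
Check digit = (10 − (56 mod 10)) mod 10 = 4.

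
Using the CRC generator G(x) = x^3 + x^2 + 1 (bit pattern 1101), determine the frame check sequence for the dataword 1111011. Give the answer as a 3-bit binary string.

Append 3 zeros: 1111011000. Divide by 1101 (XOR where the leading bit is 1):
  pos 0: 1111 XOR 1101 = 0010
  pos 2: 1001 XOR 1101 = 0100
  pos 3: 1001 XOR 1101 = 0100
  pos 4: 1000 XOR 1101 = 0101
  pos 5: 1010 XOR 1101 = 0111
  pos 6: 1110 XOR 1101 = 0011
Remainder (last 3 bits) = 011. This is the CRC / FCS.

011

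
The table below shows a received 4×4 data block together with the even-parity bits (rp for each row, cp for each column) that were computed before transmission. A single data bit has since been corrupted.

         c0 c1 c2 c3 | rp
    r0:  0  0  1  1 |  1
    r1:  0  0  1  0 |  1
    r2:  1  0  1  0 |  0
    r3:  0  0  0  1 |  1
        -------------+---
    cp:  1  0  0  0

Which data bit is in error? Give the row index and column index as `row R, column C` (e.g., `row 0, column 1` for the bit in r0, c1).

Recompute each row's even parity and compare to rp:
  r0: data parity 0, sent rp 1 → mismatch
  r1: data parity 1, sent rp 1 → ok
  r2: data parity 0, sent rp 0 → ok
  r3: data parity 1, sent rp 1 → ok
Recompute each column's even parity and compare to cp:
  c0: data parity 1, sent cp 1 → ok
  c1: data parity 0, sent cp 0 → ok
  c2: data parity 1, sent cp 0 → mismatch
  c3: data parity 0, sent cp 0 → ok
Exactly one row (r0) and one column (c2) fail → the flipped bit is at their intersection.

row 0, column 2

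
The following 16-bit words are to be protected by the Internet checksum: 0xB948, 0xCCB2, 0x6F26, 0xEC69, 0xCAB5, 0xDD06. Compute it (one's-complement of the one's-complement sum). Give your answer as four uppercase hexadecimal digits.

One's-complement addition (fold any carry out of bit 15 back into bit 0):
  0xB948 + 0xCCB2 = 0x185FA → wrap carry → 0x85FB
  0x85FB + 0x6F26 = 0x0F521
  0xF521 + 0xEC69 = 0x1E18A → wrap carry → 0xE18B
  0xE18B + 0xCAB5 = 0x1AC40 → wrap carry → 0xAC41
  0xAC41 + 0xDD06 = 0x18947 → wrap carry → 0x8948
One's-complement sum = 0x8948.
Checksum = ~0x8948 & 0xFFFF = 0x76B7.

76B7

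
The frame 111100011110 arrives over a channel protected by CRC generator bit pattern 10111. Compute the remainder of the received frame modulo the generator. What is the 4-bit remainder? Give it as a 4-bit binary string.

0000

Modulo-2 division of 111100011110 by 10111:
  pos 0: 11110 XOR 10111 = 01001
  pos 1: 10010 XOR 10111 = 00101
  pos 3: 10101 XOR 10111 = 00010
  pos 6: 10111 XOR 10111 = 00000
Remainder = 0000 (zero — the frame passes the CRC check).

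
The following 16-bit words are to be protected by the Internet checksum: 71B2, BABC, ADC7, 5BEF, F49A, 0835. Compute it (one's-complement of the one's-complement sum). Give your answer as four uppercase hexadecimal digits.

One's-complement addition (fold any carry out of bit 15 back into bit 0):
  0x71B2 + 0xBABC = 0x12C6E → wrap carry → 0x2C6F
  0x2C6F + 0xADC7 = 0x0DA36
  0xDA36 + 0x5BEF = 0x13625 → wrap carry → 0x3626
  0x3626 + 0xF49A = 0x12AC0 → wrap carry → 0x2AC1
  0x2AC1 + 0x0835 = 0x032F6
One's-complement sum = 0x32F6.
Checksum = ~0x32F6 & 0xFFFF = 0xCD09.

CD09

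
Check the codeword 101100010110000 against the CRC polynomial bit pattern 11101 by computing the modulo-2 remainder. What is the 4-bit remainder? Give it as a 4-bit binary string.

0000

Modulo-2 division of 101100010110000 by 11101:
  pos 0: 10110 XOR 11101 = 01011
  pos 1: 10110 XOR 11101 = 01011
  pos 2: 10110 XOR 11101 = 01011
  pos 3: 10111 XOR 11101 = 01010
  pos 4: 10100 XOR 11101 = 01001
  pos 5: 10011 XOR 11101 = 01110
  pos 6: 11101 XOR 11101 = 00000
Remainder = 0000 (zero — the frame passes the CRC check).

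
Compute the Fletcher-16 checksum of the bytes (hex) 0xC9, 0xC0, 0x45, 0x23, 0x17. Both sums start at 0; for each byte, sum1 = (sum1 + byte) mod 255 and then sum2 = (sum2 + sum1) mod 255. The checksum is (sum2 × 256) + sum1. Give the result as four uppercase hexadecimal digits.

Running sums (mod 255):
  after byte 0 (0xC9): sum1=201, sum2=201
  after byte 1 (0xC0): sum1=138, sum2=84
  after byte 2 (0x45): sum1=207, sum2=36
  after byte 3 (0x23): sum1=242, sum2=23
  after byte 4 (0x17): sum1=10, sum2=33
Checksum = sum2·256 + sum1 = 33·256 + 10 = 8458 = 0x210A.

210A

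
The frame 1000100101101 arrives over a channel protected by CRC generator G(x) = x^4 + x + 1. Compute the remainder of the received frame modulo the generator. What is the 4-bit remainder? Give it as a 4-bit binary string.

Modulo-2 division of 1000100101101 by 10011:
  pos 0: 10001 XOR 10011 = 00010
  pos 3: 10001 XOR 10011 = 00010
  pos 6: 10011 XOR 10011 = 00000
Remainder = 0001 (nonzero — an error is detected).

0001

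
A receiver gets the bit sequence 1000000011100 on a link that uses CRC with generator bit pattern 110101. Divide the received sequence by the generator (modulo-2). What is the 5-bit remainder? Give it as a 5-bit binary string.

00000

Modulo-2 division of 1000000011100 by 110101:
  pos 0: 100000 XOR 110101 = 010101
  pos 1: 101010 XOR 110101 = 011111
  pos 2: 111110 XOR 110101 = 001011
  pos 4: 101111 XOR 110101 = 011010
  pos 5: 110101 XOR 110101 = 000000
Remainder = 00000 (zero — the frame passes the CRC check).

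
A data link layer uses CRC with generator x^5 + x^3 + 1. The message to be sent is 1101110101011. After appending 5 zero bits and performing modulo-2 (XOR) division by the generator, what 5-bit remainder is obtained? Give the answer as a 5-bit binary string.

01110

Append 5 zeros: 110111010101100000. Divide by 101001 (XOR where the leading bit is 1):
  pos 0: 110111 XOR 101001 = 011110
  pos 1: 111100 XOR 101001 = 010101
  pos 2: 101011 XOR 101001 = 000010
  pos 6: 100101 XOR 101001 = 001100
  pos 8: 110010 XOR 101001 = 011011
  pos 9: 110110 XOR 101001 = 011111
  pos 10: 111110 XOR 101001 = 010111
  pos 11: 101110 XOR 101001 = 000111
Remainder (last 5 bits) = 01110. This is the CRC / FCS.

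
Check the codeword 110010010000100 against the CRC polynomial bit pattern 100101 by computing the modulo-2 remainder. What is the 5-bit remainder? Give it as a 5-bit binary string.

00000

Modulo-2 division of 110010010000100 by 100101:
  pos 0: 110010 XOR 100101 = 010111
  pos 1: 101110 XOR 100101 = 001011
  pos 3: 101110 XOR 100101 = 001011
  pos 5: 101100 XOR 100101 = 001001
  pos 7: 100101 XOR 100101 = 000000
Remainder = 00000 (zero — the frame passes the CRC check).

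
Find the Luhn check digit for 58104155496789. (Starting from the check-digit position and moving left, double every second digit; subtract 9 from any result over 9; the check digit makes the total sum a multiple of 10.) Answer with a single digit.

Partial digits right→left: 9 8 7 6 9 4 5 5 1 4 0 1 8 5
Double every second digit counting from the check-digit position (so the 1st, 3rd, 5th, ... of the partial from the right).
  doubled (with −9 where >9): 9 5 9 1 2 0 7 → sum 33
  kept as-is: 8 6 4 5 4 1 5 → sum 33
Total = 33 + 33 = 66.
Check digit = (10 − (66 mod 10)) mod 10 = 4.

4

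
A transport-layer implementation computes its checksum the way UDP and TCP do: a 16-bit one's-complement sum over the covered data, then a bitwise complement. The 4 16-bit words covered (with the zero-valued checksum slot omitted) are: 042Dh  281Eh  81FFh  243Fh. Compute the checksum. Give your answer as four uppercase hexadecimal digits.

One's-complement addition (fold any carry out of bit 15 back into bit 0):
  0x042D + 0x281E = 0x02C4B
  0x2C4B + 0x81FF = 0x0AE4A
  0xAE4A + 0x243F = 0x0D289
One's-complement sum = 0xD289.
Checksum = ~0xD289 & 0xFFFF = 0x2D76.

2D76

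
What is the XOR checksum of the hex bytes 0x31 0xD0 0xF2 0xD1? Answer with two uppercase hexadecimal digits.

XOR the bytes together:
  start with 0x31
  0x31 ⊕ 0xD0 = 0xE1
  0xE1 ⊕ 0xF2 = 0x13
  0x13 ⊕ 0xD1 = 0xC2

C2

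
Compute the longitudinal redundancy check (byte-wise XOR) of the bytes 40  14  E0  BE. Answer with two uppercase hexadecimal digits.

0A

XOR the bytes together:
  start with 0x40
  0x40 ⊕ 0x14 = 0x54
  0x54 ⊕ 0xE0 = 0xB4
  0xB4 ⊕ 0xBE = 0x0A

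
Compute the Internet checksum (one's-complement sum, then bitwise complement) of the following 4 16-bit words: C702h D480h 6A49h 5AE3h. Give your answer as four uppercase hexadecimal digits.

One's-complement addition (fold any carry out of bit 15 back into bit 0):
  0xC702 + 0xD480 = 0x19B82 → wrap carry → 0x9B83
  0x9B83 + 0x6A49 = 0x105CC → wrap carry → 0x05CD
  0x05CD + 0x5AE3 = 0x060B0
One's-complement sum = 0x60B0.
Checksum = ~0x60B0 & 0xFFFF = 0x9F4F.

9F4F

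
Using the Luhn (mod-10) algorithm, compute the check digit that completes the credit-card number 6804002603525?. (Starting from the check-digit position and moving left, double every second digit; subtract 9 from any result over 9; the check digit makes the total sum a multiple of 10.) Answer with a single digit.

Partial digits right→left: 5 2 5 3 0 6 2 0 0 4 0 8 6
Double every second digit counting from the check-digit position (so the 1st, 3rd, 5th, ... of the partial from the right).
  doubled (with −9 where >9): 1 1 0 4 0 0 3 → sum 9
  kept as-is: 2 3 6 0 4 8 → sum 23
Total = 9 + 23 = 32.
Check digit = (10 − (32 mod 10)) mod 10 = 8.

8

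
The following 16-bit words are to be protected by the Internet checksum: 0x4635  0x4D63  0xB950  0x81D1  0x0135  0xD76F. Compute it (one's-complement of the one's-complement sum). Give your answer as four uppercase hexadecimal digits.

One's-complement addition (fold any carry out of bit 15 back into bit 0):
  0x4635 + 0x4D63 = 0x09398
  0x9398 + 0xB950 = 0x14CE8 → wrap carry → 0x4CE9
  0x4CE9 + 0x81D1 = 0x0CEBA
  0xCEBA + 0x0135 = 0x0CFEF
  0xCFEF + 0xD76F = 0x1A75E → wrap carry → 0xA75F
One's-complement sum = 0xA75F.
Checksum = ~0xA75F & 0xFFFF = 0x58A0.

58A0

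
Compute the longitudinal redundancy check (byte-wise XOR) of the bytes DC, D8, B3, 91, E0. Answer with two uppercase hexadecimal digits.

C6

XOR the bytes together:
  start with 0xDC
  0xDC ⊕ 0xD8 = 0x04
  0x04 ⊕ 0xB3 = 0xB7
  0xB7 ⊕ 0x91 = 0x26
  0x26 ⊕ 0xE0 = 0xC6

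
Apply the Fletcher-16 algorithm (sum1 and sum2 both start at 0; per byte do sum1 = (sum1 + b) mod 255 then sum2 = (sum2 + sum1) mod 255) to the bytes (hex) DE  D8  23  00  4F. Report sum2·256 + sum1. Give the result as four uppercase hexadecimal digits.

Running sums (mod 255):
  after byte 0 (DE): sum1=222, sum2=222
  after byte 1 (D8): sum1=183, sum2=150
  after byte 2 (23): sum1=218, sum2=113
  after byte 3 (00): sum1=218, sum2=76
  after byte 4 (4F): sum1=42, sum2=118
Checksum = sum2·256 + sum1 = 118·256 + 42 = 30250 = 0x762A.

762A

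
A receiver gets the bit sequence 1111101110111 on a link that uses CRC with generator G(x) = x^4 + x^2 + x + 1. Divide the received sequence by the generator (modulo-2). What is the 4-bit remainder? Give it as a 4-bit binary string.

0010

Modulo-2 division of 1111101110111 by 10111:
  pos 0: 11111 XOR 10111 = 01000
  pos 1: 10000 XOR 10111 = 00111
  pos 3: 11111 XOR 10111 = 01000
  pos 4: 10001 XOR 10111 = 00110
  pos 6: 11001 XOR 10111 = 01110
  pos 7: 11101 XOR 10111 = 01010
  pos 8: 10101 XOR 10111 = 00010
Remainder = 0010 (nonzero — an error is detected).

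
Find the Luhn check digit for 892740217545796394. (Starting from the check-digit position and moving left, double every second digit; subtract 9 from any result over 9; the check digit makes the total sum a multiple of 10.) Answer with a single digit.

0

Partial digits right→left: 4 9 3 6 9 7 5 4 5 7 1 2 0 4 7 2 9 8
Double every second digit counting from the check-digit position (so the 1st, 3rd, 5th, ... of the partial from the right).
  doubled (with −9 where >9): 8 6 9 1 1 2 0 5 9 → sum 41
  kept as-is: 9 6 7 4 7 2 4 2 8 → sum 49
Total = 41 + 49 = 90.
Check digit = (10 − (90 mod 10)) mod 10 = 0.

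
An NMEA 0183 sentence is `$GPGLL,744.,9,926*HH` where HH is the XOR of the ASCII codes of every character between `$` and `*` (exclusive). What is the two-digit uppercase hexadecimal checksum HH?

XOR the ASCII codes of the payload characters:
  'G' = 0x47 → acc = 0x47
  'P' = 0x50 → acc = 0x17
  'G' = 0x47 → acc = 0x50
  'L' = 0x4C → acc = 0x1C
  'L' = 0x4C → acc = 0x50
  ',' = 0x2C → acc = 0x7C
  '7' = 0x37 → acc = 0x4B
  '4' = 0x34 → acc = 0x7F
  '4' = 0x34 → acc = 0x4B
  '.' = 0x2E → acc = 0x65
  ',' = 0x2C → acc = 0x49
  '9' = 0x39 → acc = 0x70
  ',' = 0x2C → acc = 0x5C
  '9' = 0x39 → acc = 0x65
  '2' = 0x32 → acc = 0x57
  '6' = 0x36 → acc = 0x61
Checksum = 0x61.

61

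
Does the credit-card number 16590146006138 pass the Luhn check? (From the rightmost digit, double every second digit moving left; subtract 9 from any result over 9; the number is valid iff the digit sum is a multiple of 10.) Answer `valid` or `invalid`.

From the right, keep odd positions and double even positions (subtract 9 from any doubled value over 9):
  doubled (positions 2,4,...): 6 3 0 8 0 1 2 → sum 20
  kept (positions 1,3,...): 8 1 0 6 1 9 6 → sum 31
Total = 51.
51 mod 10 = 1, so the number is invalid.

invalid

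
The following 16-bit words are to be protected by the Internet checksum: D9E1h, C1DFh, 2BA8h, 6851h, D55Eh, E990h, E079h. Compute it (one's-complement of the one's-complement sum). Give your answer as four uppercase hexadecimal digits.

30DB

One's-complement addition (fold any carry out of bit 15 back into bit 0):
  0xD9E1 + 0xC1DF = 0x19BC0 → wrap carry → 0x9BC1
  0x9BC1 + 0x2BA8 = 0x0C769
  0xC769 + 0x6851 = 0x12FBA → wrap carry → 0x2FBB
  0x2FBB + 0xD55E = 0x10519 → wrap carry → 0x051A
  0x051A + 0xE990 = 0x0EEAA
  0xEEAA + 0xE079 = 0x1CF23 → wrap carry → 0xCF24
One's-complement sum = 0xCF24.
Checksum = ~0xCF24 & 0xFFFF = 0x30DB.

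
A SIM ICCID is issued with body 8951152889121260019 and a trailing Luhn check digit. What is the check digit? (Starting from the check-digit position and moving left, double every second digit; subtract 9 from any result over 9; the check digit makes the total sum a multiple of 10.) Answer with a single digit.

Partial digits right→left: 9 1 0 0 6 2 1 2 1 9 8 8 2 5 1 1 5 9 8
Double every second digit counting from the check-digit position (so the 1st, 3rd, 5th, ... of the partial from the right).
  doubled (with −9 where >9): 9 0 3 2 2 7 4 2 1 7 → sum 37
  kept as-is: 1 0 2 2 9 8 5 1 9 → sum 37
Total = 37 + 37 = 74.
Check digit = (10 − (74 mod 10)) mod 10 = 6.

6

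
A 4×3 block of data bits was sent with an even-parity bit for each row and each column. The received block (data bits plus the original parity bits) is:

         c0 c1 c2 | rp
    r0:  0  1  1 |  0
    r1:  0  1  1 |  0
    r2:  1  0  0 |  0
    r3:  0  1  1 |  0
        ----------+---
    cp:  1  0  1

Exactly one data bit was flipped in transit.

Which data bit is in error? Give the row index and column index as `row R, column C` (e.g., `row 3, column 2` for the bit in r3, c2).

Recompute each row's even parity and compare to rp:
  r0: data parity 0, sent rp 0 → ok
  r1: data parity 0, sent rp 0 → ok
  r2: data parity 1, sent rp 0 → mismatch
  r3: data parity 0, sent rp 0 → ok
Recompute each column's even parity and compare to cp:
  c0: data parity 1, sent cp 1 → ok
  c1: data parity 1, sent cp 0 → mismatch
  c2: data parity 1, sent cp 1 → ok
Exactly one row (r2) and one column (c1) fail → the flipped bit is at their intersection.

row 2, column 1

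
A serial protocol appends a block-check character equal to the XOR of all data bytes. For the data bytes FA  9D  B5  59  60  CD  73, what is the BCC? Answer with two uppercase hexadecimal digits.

XOR the bytes together:
  start with 0xFA
  0xFA ⊕ 0x9D = 0x67
  0x67 ⊕ 0xB5 = 0xD2
  0xD2 ⊕ 0x59 = 0x8B
  0x8B ⊕ 0x60 = 0xEB
  0xEB ⊕ 0xCD = 0x26
  0x26 ⊕ 0x73 = 0x55

55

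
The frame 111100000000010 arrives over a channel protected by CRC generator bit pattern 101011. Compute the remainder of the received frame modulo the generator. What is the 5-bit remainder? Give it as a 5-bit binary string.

Modulo-2 division of 111100000000010 by 101011:
  pos 0: 111100 XOR 101011 = 010111
  pos 1: 101110 XOR 101011 = 000101
  pos 4: 101000 XOR 101011 = 000011
  pos 8: 110001 XOR 101011 = 011010
  pos 9: 110100 XOR 101011 = 011111
Remainder = 11111 (nonzero — an error is detected).

11111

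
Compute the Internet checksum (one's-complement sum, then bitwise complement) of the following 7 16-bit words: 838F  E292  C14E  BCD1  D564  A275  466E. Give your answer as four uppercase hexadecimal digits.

5D74

One's-complement addition (fold any carry out of bit 15 back into bit 0):
  0x838F + 0xE292 = 0x16621 → wrap carry → 0x6622
  0x6622 + 0xC14E = 0x12770 → wrap carry → 0x2771
  0x2771 + 0xBCD1 = 0x0E442
  0xE442 + 0xD564 = 0x1B9A6 → wrap carry → 0xB9A7
  0xB9A7 + 0xA275 = 0x15C1C → wrap carry → 0x5C1D
  0x5C1D + 0x466E = 0x0A28B
One's-complement sum = 0xA28B.
Checksum = ~0xA28B & 0xFFFF = 0x5D74.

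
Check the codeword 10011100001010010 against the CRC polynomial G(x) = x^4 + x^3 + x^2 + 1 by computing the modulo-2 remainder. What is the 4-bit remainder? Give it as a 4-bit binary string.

0001

Modulo-2 division of 10011100001010010 by 11101:
  pos 0: 10011 XOR 11101 = 01110
  pos 1: 11101 XOR 11101 = 00000
  pos 10: 10100 XOR 11101 = 01001
  pos 11: 10011 XOR 11101 = 01110
  pos 12: 11100 XOR 11101 = 00001
Remainder = 0001 (nonzero — an error is detected).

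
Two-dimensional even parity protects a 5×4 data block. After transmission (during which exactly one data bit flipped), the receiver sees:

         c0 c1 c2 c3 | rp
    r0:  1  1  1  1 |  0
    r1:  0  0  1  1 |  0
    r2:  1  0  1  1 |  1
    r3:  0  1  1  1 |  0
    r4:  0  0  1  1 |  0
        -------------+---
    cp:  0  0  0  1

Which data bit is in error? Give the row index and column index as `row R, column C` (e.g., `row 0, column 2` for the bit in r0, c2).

row 3, column 2

Recompute each row's even parity and compare to rp:
  r0: data parity 0, sent rp 0 → ok
  r1: data parity 0, sent rp 0 → ok
  r2: data parity 1, sent rp 1 → ok
  r3: data parity 1, sent rp 0 → mismatch
  r4: data parity 0, sent rp 0 → ok
Recompute each column's even parity and compare to cp:
  c0: data parity 0, sent cp 0 → ok
  c1: data parity 0, sent cp 0 → ok
  c2: data parity 1, sent cp 0 → mismatch
  c3: data parity 1, sent cp 1 → ok
Exactly one row (r3) and one column (c2) fail → the flipped bit is at their intersection.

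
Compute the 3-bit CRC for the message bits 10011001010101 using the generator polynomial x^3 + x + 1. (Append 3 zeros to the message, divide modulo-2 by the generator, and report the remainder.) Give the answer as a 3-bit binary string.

111

Append 3 zeros: 10011001010101000. Divide by 1011 (XOR where the leading bit is 1):
  pos 0: 1001 XOR 1011 = 0010
  pos 2: 1010 XOR 1011 = 0001
  pos 5: 1010 XOR 1011 = 0001
  pos 8: 1101 XOR 1011 = 0110
  pos 9: 1100 XOR 1011 = 0111
  pos 10: 1111 XOR 1011 = 0100
  pos 11: 1000 XOR 1011 = 0011
  pos 13: 1100 XOR 1011 = 0111
Remainder (last 3 bits) = 111. This is the CRC / FCS.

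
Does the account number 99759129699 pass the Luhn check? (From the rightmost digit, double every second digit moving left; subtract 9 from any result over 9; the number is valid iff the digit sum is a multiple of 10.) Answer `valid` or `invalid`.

invalid

From the right, keep odd positions and double even positions (subtract 9 from any doubled value over 9):
  doubled (positions 2,4,...): 9 9 2 1 9 → sum 30
  kept (positions 1,3,...): 9 6 2 9 7 9 → sum 42
Total = 72.
72 mod 10 = 2, so the number is invalid.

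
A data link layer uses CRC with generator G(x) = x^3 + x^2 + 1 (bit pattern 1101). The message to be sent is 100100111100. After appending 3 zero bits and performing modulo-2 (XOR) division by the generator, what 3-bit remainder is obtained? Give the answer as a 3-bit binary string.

000

Append 3 zeros: 100100111100000. Divide by 1101 (XOR where the leading bit is 1):
  pos 0: 1001 XOR 1101 = 0100
  pos 1: 1000 XOR 1101 = 0101
  pos 2: 1010 XOR 1101 = 0111
  pos 3: 1111 XOR 1101 = 0010
  pos 5: 1011 XOR 1101 = 0110
  pos 6: 1101 XOR 1101 = 0000
Remainder (last 3 bits) = 000. This is the CRC / FCS.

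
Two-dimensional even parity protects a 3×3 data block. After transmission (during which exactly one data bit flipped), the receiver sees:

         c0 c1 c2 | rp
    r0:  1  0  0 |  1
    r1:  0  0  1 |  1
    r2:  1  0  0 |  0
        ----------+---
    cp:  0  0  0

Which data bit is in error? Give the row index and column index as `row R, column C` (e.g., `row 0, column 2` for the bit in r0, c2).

Recompute each row's even parity and compare to rp:
  r0: data parity 1, sent rp 1 → ok
  r1: data parity 1, sent rp 1 → ok
  r2: data parity 1, sent rp 0 → mismatch
Recompute each column's even parity and compare to cp:
  c0: data parity 0, sent cp 0 → ok
  c1: data parity 0, sent cp 0 → ok
  c2: data parity 1, sent cp 0 → mismatch
Exactly one row (r2) and one column (c2) fail → the flipped bit is at their intersection.

row 2, column 2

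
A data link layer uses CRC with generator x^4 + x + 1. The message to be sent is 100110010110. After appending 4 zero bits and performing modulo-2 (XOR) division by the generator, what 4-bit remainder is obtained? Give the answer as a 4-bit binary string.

1111

Append 4 zeros: 1001100101100000. Divide by 10011 (XOR where the leading bit is 1):
  pos 0: 10011 XOR 10011 = 00000
  pos 7: 10110 XOR 10011 = 00101
  pos 9: 10100 XOR 10011 = 00111
  pos 11: 11100 XOR 10011 = 01111
Remainder (last 4 bits) = 1111. This is the CRC / FCS.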